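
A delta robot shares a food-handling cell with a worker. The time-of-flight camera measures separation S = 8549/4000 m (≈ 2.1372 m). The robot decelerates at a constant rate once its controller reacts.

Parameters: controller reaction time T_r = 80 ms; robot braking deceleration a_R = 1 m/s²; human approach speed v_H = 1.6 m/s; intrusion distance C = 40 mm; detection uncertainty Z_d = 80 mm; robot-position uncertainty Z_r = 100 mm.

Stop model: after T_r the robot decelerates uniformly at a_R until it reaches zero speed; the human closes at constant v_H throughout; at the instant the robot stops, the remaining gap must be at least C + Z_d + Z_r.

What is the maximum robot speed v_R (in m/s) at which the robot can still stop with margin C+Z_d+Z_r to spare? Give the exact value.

collect terms ⇒ (1/2)·v_R² + (42/25)·v_R + (-7157/4000) = 0
  disc = (42/25)² − 4·(1/2)·(-7157/4000) = 64009/10000 ; √disc = 253/100
  v_R = (−(42/25) + 253/100) / (2·(1/2)) = 17/20 m/s
check:
braking lasts T_s = (17/20)/1 = 0.8500 s
robot in T_r: 0.8500·0.0800 = 0.0680 m
braking distance = 0.8500²/(2·1.0000) = 0.3613 m
human closes 1.6000·0.9300 = 1.4880 m
C+Z_d+Z_r = 0.0400+0.0800+0.1000 = 0.2200 m
sum ≈ 0.0680+0.3613+1.4880+0.2200 ≈ 2.1372 m = S ✓

v_R_max = 17/20 m/s = 0.8500 m/s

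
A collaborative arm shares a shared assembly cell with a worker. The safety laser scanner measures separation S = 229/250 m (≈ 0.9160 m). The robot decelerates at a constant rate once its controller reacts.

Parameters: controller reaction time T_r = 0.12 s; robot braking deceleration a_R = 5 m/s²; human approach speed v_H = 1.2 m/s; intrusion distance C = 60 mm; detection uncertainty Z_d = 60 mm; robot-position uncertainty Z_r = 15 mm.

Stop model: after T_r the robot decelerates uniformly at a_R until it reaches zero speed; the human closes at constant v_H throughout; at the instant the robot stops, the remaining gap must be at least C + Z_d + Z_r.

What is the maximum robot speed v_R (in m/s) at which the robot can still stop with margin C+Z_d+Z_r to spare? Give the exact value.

v_R_max = 13/10 m/s = 1.3000 m/s

quadratic (1/10)·v² + (9/25)·v + (-637/1000) = 0
  disc = (9/25)² − 4·(1/10)·(-637/1000) = 961/2500 ; √disc = 31/50
  v_R = (−(9/25) + 31/50) / (2·(1/10)) = 13/10 m/s
check:
stop time T_s = (13/10)/5 = 0.2600 s
reaction-phase robot travel = 1.3000·0.1200 = 0.1560 m
robot under decel: 1.3000²/(2·5.0000) = 0.1690 m
human closes 1.2000·0.3800 = 0.4560 m
margins: 0.0600+0.0600+0.0150 = 0.1350 m
sum ≈ 0.1560+0.1690+0.4560+0.1350 ≈ 0.9160 m = S ✓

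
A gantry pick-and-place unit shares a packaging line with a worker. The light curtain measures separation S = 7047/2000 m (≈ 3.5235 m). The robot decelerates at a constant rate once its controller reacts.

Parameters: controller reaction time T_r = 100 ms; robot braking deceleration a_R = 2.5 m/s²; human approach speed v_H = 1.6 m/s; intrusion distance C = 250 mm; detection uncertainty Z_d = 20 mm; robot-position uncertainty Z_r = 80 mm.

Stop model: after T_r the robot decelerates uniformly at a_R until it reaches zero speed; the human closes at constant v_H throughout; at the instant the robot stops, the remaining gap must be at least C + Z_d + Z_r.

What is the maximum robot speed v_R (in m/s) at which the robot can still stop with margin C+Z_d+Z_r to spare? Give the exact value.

at the boundary: (1/5)·v² + (37/50)·v + (-6027/2000) = 0
  disc = (37/50)² − 4·(1/5)·(-6027/2000) = 1849/625 ; √disc = 43/25
  v_R = (−(37/50) + 43/25) / (2·(1/5)) = 49/20 m/s
check:
stop time T_s = (49/20)/(5/2) = 0.9800 s
robot covers v_R·T_r = 2.4500·0.1000 = 0.2450 m before braking
braking distance = 2.4500²/(2·2.5000) = 1.2005 m
human closes 1.6000·1.0800 = 1.7280 m
C+Z_d+Z_r = 0.2500+0.0200+0.0800 = 0.3500 m
sum ≈ 0.2450+1.2005+1.7280+0.3500 ≈ 3.5235 m = S ✓

v_R_max = 49/20 m/s = 2.4500 m/s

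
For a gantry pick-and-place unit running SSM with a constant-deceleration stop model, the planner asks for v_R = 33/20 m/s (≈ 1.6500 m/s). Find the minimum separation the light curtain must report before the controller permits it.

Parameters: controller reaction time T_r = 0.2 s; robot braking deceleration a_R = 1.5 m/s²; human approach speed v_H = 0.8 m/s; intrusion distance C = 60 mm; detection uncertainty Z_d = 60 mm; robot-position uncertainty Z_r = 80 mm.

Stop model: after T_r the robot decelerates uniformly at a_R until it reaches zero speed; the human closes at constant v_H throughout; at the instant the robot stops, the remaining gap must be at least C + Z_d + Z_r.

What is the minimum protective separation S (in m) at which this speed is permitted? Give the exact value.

T_s = v_R/a_R = (33/20)/(3/2) = 1.1000 s
reaction-phase robot travel = 1.6500·0.2000 = 0.3300 m
robot covers 1.6500·1.1000 − ½·1.5000·1.1000² = 0.9075 m while stopping
human closes 0.8000·1.3000 = 1.0400 m
C+Z_d+Z_r = 0.0600+0.0600+0.0800 = 0.2000 m
S_min ≈ 0.3300+0.9075+1.0400+0.2000  ⇒  S_min = 991/400 m

S_min = 991/400 m = 2.4775 m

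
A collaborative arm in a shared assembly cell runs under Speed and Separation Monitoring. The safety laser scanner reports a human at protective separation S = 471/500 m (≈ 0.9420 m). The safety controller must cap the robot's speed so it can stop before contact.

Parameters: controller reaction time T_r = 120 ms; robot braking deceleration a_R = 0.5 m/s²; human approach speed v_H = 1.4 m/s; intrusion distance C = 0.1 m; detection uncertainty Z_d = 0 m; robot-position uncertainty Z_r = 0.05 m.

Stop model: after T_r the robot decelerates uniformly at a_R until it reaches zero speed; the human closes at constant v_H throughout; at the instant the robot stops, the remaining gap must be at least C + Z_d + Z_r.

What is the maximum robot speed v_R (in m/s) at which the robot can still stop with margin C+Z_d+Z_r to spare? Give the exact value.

v_R_max = 1/5 m/s = 0.2000 m/s

collect terms ⇒ (1)·v_R² + (73/25)·v_R + (-78/125) = 0
  disc = (73/25)² − 4·(1)·(-78/125) = 6889/625 ; √disc = 83/25
  v_R = (−(73/25) + 83/25) / (2·(1)) = 1/5 m/s
check:
stop time T_s = (1/5)/(1/2) = 0.4000 s
robot covers v_R·T_r = 0.2000·0.1200 = 0.0240 m before braking
robot under decel: 0.2000²/(2·0.5000) = 0.0400 m
human closes 1.4000·0.5200 = 0.7280 m
margins: 0.1000+0.0000+0.0500 = 0.1500 m
sum ≈ 0.0240+0.0400+0.7280+0.1500 ≈ 0.9420 m = S ✓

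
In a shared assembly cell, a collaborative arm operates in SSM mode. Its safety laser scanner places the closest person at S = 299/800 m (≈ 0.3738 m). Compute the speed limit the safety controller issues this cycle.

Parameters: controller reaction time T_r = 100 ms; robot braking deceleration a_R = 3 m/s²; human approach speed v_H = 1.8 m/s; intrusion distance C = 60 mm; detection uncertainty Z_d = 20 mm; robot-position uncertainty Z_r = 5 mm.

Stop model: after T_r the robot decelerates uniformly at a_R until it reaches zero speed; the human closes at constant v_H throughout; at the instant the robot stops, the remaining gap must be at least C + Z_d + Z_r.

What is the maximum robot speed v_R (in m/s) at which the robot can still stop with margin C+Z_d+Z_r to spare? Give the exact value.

v_R_max = 3/20 m/s = 0.1500 m/s

collect terms ⇒ (1/6)·v_R² + (7/10)·v_R + (-87/800) = 0
  disc = (7/10)² − 4·(1/6)·(-87/800) = 9/16 ; √disc = 3/4
  v_R = (−(7/10) + 3/4) / (2·(1/6)) = 3/20 m/s
check:
braking lasts T_s = (3/20)/3 = 0.0500 s
robot covers v_R·T_r = 0.1500·0.1000 = 0.0150 m before braking
robot under decel: 0.1500²/(2·3.0000) = 0.0037 m
human closes 1.8000·0.1500 = 0.2700 m
C+Z_d+Z_r = 0.0600+0.0200+0.0050 = 0.0850 m
sum ≈ 0.0150+0.0037+0.2700+0.0850 ≈ 0.3738 m = S ✓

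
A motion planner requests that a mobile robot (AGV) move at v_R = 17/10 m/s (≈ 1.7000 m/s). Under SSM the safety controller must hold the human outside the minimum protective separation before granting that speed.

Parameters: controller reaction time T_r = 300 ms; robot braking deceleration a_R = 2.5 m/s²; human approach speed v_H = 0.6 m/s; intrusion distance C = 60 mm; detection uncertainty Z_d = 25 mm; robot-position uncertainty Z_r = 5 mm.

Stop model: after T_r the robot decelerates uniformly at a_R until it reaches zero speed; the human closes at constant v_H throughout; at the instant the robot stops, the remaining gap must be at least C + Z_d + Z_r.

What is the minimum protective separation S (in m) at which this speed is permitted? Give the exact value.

S_min = 883/500 m = 1.7660 m

braking lasts T_s = (17/10)/(5/2) = 0.6800 s
robot in T_r: 1.7000·0.3000 = 0.5100 m
robot covers 1.7000·0.6800 − ½·2.5000·0.6800² = 0.5780 m while stopping
person approaches 0.6000·(0.3000+0.6800) = 0.5880 m
margins: 0.0600+0.0250+0.0050 = 0.0900 m
S_min ≈ 0.5100+0.5780+0.5880+0.0900  ⇒  S_min = 883/500 m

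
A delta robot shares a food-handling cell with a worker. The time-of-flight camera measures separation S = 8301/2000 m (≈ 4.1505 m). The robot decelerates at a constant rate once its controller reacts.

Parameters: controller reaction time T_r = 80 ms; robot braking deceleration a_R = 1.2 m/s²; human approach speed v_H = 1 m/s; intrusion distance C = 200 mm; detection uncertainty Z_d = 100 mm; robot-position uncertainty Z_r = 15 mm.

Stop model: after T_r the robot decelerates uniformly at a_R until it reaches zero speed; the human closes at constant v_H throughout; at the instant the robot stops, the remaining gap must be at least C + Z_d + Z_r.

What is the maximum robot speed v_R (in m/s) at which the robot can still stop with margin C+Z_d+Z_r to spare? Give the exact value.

v_R_max = 21/10 m/s = 2.1000 m/s

at the boundary: (5/12)·v² + (137/150)·v + (-7511/2000) = 0
  disc = (137/150)² − 4·(5/12)·(-7511/2000) = 638401/90000 ; √disc = 799/300
  v_R = (−(137/150) + 799/300) / (2·(5/12)) = 21/10 m/s
check:
T_s = v_R/a_R = (21/10)/(6/5) = 1.7500 s
robot covers v_R·T_r = 2.1000·0.0800 = 0.1680 m before braking
robot under decel: 2.1000²/(2·1.2000) = 1.8375 m
human closes 1.0000·1.8300 = 1.8300 m
C+Z_d+Z_r = 0.2000+0.1000+0.0150 = 0.3150 m
sum ≈ 0.1680+1.8375+1.8300+0.3150 ≈ 4.1505 m = S ✓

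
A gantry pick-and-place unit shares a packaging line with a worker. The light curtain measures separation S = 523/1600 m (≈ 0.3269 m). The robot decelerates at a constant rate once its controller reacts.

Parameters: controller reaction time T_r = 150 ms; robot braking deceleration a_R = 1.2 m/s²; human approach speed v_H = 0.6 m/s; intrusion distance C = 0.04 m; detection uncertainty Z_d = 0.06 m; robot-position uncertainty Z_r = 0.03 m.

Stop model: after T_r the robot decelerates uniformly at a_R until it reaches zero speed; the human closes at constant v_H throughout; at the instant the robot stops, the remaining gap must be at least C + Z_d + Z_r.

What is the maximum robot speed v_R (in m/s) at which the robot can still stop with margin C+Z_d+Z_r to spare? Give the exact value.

v_R_max = 3/20 m/s = 0.1500 m/s

collect terms ⇒ (5/12)·v_R² + (13/20)·v_R + (-171/1600) = 0
  disc = (13/20)² − 4·(5/12)·(-171/1600) = 961/1600 ; √disc = 31/40
  v_R = (−(13/20) + 31/40) / (2·(5/12)) = 3/20 m/s
check:
braking lasts T_s = (3/20)/(6/5) = 0.1250 s
robot in T_r: 0.1500·0.1500 = 0.0225 m
braking distance = 0.1500²/(2·1.2000) = 0.0094 m
person approaches 0.6000·(0.1500+0.1250) = 0.1650 m
residual clearance needed = 0.0400+0.0600+0.0300 = 0.1300 m
sum ≈ 0.0225+0.0094+0.1650+0.1300 ≈ 0.3269 m = S ✓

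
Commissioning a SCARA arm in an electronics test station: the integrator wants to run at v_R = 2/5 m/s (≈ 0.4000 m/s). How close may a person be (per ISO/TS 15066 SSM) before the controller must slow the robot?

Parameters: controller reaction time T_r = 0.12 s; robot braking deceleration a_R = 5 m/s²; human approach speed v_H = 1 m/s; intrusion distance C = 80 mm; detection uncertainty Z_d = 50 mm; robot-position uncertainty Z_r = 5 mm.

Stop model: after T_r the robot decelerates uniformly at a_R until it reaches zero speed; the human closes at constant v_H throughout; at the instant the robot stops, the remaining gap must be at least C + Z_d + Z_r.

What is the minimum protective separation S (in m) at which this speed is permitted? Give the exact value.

S_min = 399/1000 m = 0.3990 m

stop time T_s = (2/5)/5 = 0.0800 s
reaction-phase robot travel = 0.4000·0.1200 = 0.0480 m
robot under decel: 0.4000²/(2·5.0000) = 0.0160 m
human closes 1.0000·0.2000 = 0.2000 m
C+Z_d+Z_r = 0.0800+0.0500+0.0050 = 0.1350 m
S_min ≈ 0.0480+0.0160+0.2000+0.1350  ⇒  S_min = 399/1000 m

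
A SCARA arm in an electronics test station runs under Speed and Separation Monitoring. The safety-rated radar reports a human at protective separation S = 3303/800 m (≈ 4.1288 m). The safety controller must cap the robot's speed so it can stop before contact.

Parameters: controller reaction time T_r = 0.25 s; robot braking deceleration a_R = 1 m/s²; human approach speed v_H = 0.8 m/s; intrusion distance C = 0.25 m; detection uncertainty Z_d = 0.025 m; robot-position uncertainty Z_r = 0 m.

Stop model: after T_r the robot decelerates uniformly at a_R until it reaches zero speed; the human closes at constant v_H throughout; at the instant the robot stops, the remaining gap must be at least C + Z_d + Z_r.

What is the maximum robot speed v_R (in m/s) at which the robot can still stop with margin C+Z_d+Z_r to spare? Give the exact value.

at the boundary: (1/2)·v² + (21/20)·v + (-2923/800) = 0
  disc = (21/20)² − 4·(1/2)·(-2923/800) = 841/100 ; √disc = 29/10
  v_R = (−(21/20) + 29/10) / (2·(1/2)) = 37/20 m/s
check:
T_s = v_R/a_R = (37/20)/1 = 1.8500 s
robot in T_r: 1.8500·0.2500 = 0.4625 m
robot covers 1.8500·1.8500 − ½·1.0000·1.8500² = 1.7112 m while stopping
person approaches 0.8000·(0.2500+1.8500) = 1.6800 m
margins: 0.2500+0.0250+0.0000 = 0.2750 m
sum ≈ 0.4625+1.7112+1.6800+0.2750 ≈ 4.1288 m = S ✓

v_R_max = 37/20 m/s = 1.8500 m/s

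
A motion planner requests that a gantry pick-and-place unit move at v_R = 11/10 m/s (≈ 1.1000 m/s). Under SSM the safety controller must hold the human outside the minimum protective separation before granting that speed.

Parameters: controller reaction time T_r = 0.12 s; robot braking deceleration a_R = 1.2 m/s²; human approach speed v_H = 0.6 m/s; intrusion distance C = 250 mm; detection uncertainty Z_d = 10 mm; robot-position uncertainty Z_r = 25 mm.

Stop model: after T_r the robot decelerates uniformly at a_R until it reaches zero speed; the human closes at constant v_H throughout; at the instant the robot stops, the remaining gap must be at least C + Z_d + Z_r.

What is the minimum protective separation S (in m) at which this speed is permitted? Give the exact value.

S_min = 9259/6000 m = 1.5432 m

braking lasts T_s = (11/10)/(6/5) = 0.9167 s
reaction-phase robot travel = 1.1000·0.1200 = 0.1320 m
braking distance = 1.1000²/(2·1.2000) = 0.5042 m
human closes 0.6000·1.0367 = 0.6220 m
residual clearance needed = 0.2500+0.0100+0.0250 = 0.2850 m
S_min ≈ 0.1320+0.5042+0.6220+0.2850  ⇒  S_min = 9259/6000 m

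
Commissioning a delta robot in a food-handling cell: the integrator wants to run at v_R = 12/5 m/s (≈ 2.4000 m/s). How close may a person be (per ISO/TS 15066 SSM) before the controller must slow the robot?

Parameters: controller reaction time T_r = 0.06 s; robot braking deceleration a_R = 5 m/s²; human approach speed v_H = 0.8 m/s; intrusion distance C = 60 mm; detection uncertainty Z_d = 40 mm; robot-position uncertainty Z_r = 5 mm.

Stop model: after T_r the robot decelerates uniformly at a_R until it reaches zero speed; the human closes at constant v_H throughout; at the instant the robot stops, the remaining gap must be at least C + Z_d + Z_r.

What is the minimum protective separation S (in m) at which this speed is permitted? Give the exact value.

braking lasts T_s = (12/5)/5 = 0.4800 s
robot in T_r: 2.4000·0.0600 = 0.1440 m
robot covers 2.4000·0.4800 − ½·5.0000·0.4800² = 0.5760 m while stopping
person approaches 0.8000·(0.0600+0.4800) = 0.4320 m
residual clearance needed = 0.0600+0.0400+0.0050 = 0.1050 m
S_min ≈ 0.1440+0.5760+0.4320+0.1050  ⇒  S_min = 1257/1000 m

S_min = 1257/1000 m = 1.2570 m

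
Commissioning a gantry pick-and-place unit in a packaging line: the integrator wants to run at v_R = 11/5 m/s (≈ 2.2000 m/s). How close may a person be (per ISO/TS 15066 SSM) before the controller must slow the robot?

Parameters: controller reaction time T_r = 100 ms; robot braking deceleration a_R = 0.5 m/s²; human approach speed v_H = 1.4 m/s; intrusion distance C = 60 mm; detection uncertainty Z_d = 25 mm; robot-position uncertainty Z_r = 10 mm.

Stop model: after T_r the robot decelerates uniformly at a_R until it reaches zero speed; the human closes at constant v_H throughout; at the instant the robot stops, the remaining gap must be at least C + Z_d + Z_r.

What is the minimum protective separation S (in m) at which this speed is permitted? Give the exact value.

S_min = 2291/200 m = 11.4550 m

braking lasts T_s = (11/5)/(1/2) = 4.4000 s
robot in T_r: 2.2000·0.1000 = 0.2200 m
robot covers 2.2000·4.4000 − ½·0.5000·4.4000² = 4.8400 m while stopping
human over T_r+T_s: 1.4000·(0.1000+4.4000) = 6.3000 m
C+Z_d+Z_r = 0.0600+0.0250+0.0100 = 0.0950 m
S_min ≈ 0.2200+4.8400+6.3000+0.0950  ⇒  S_min = 2291/200 m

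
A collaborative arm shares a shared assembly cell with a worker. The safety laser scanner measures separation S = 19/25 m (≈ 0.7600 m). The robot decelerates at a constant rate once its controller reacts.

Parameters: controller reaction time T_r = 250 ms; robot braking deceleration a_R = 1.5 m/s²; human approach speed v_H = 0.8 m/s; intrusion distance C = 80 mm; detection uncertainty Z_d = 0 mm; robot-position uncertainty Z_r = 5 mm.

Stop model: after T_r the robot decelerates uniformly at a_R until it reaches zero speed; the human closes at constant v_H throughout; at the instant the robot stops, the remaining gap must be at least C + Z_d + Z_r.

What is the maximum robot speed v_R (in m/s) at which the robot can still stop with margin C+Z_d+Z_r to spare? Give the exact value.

collect terms ⇒ (1/3)·v_R² + (47/60)·v_R + (-19/40) = 0
  disc = (47/60)² − 4·(1/3)·(-19/40) = 4489/3600 ; √disc = 67/60
  v_R = (−(47/60) + 67/60) / (2·(1/3)) = 1/2 m/s
check:
stop time T_s = (1/2)/(3/2) = 0.3333 s
robot in T_r: 0.5000·0.2500 = 0.1250 m
robot under decel: 0.5000²/(2·1.5000) = 0.0833 m
human over T_r+T_s: 0.8000·(0.2500+0.3333) = 0.4667 m
residual clearance needed = 0.0800+0.0000+0.0050 = 0.0850 m
sum ≈ 0.1250+0.0833+0.4667+0.0850 ≈ 0.7600 m = S ✓

v_R_max = 1/2 m/s = 0.5000 m/s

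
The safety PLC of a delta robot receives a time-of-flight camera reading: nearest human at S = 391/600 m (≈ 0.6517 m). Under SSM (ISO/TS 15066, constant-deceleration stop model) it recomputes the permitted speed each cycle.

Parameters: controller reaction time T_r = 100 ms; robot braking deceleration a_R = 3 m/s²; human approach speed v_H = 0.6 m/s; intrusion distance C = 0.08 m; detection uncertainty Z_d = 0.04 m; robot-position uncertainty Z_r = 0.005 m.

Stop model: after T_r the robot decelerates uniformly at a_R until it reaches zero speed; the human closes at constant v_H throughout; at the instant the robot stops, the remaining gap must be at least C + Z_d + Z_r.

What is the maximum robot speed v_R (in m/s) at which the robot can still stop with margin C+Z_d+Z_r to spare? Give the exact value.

v_R_max = 1 m/s = 1.0000 m/s

quadratic (1/6)·v² + (3/10)·v + (-7/15) = 0
  disc = (3/10)² − 4·(1/6)·(-7/15) = 361/900 ; √disc = 19/30
  v_R = (−(3/10) + 19/30) / (2·(1/6)) = 1 m/s
check:
stop time T_s = 1/3 = 0.3333 s
robot in T_r: 1.0000·0.1000 = 0.1000 m
braking distance = 1.0000²/(2·3.0000) = 0.1667 m
human over T_r+T_s: 0.6000·(0.1000+0.3333) = 0.2600 m
C+Z_d+Z_r = 0.0800+0.0400+0.0050 = 0.1250 m
sum ≈ 0.1000+0.1667+0.2600+0.1250 ≈ 0.6517 m = S ✓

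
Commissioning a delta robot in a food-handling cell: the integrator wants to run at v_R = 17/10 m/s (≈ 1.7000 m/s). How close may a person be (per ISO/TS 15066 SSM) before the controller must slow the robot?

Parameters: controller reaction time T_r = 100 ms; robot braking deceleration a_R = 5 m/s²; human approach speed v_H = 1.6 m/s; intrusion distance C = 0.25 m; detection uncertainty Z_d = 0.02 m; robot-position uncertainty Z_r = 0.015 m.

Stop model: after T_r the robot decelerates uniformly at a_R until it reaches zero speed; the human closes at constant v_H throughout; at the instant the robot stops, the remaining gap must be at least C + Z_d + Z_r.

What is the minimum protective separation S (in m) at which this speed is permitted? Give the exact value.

stop time T_s = (17/10)/5 = 0.3400 s
robot in T_r: 1.7000·0.1000 = 0.1700 m
robot under decel: 1.7000²/(2·5.0000) = 0.2890 m
human over T_r+T_s: 1.6000·(0.1000+0.3400) = 0.7040 m
margins: 0.2500+0.0200+0.0150 = 0.2850 m
S_min ≈ 0.1700+0.2890+0.7040+0.2850  ⇒  S_min = 181/125 m

S_min = 181/125 m = 1.4480 m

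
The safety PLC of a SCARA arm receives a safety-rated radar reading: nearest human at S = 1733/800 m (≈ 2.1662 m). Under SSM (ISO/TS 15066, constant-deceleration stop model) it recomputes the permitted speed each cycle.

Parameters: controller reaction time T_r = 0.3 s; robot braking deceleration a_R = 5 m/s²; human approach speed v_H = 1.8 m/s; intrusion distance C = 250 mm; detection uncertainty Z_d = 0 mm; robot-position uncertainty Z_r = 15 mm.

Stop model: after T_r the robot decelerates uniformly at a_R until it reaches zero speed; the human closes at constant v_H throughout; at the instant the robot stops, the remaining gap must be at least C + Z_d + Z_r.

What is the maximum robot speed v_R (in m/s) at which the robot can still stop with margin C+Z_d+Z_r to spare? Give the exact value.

quadratic (1/10)·v² + (33/50)·v + (-1089/800) = 0
  disc = (33/50)² − 4·(1/10)·(-1089/800) = 9801/10000 ; √disc = 99/100
  v_R = (−(33/50) + 99/100) / (2·(1/10)) = 33/20 m/s
check:
T_s = v_R/a_R = (33/20)/5 = 0.3300 s
reaction-phase robot travel = 1.6500·0.3000 = 0.4950 m
braking distance = 1.6500²/(2·5.0000) = 0.2722 m
person approaches 1.8000·(0.3000+0.3300) = 1.1340 m
margins: 0.2500+0.0000+0.0150 = 0.2650 m
sum ≈ 0.4950+0.2722+1.1340+0.2650 ≈ 2.1662 m = S ✓

v_R_max = 33/20 m/s = 1.6500 m/s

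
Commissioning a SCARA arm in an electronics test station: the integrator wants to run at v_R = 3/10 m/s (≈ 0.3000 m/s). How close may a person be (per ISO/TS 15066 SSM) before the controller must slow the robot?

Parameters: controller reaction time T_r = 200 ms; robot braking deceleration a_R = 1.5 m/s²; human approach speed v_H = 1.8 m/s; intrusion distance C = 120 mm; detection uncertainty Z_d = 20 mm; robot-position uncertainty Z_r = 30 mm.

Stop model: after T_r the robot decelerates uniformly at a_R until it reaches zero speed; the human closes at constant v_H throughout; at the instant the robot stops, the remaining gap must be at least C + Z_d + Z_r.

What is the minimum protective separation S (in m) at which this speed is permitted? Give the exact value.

S_min = 49/50 m = 0.9800 m

T_s = v_R/a_R = (3/10)/(3/2) = 0.2000 s
reaction-phase robot travel = 0.3000·0.2000 = 0.0600 m
robot covers 0.3000·0.2000 − ½·1.5000·0.2000² = 0.0300 m while stopping
human over T_r+T_s: 1.8000·(0.2000+0.2000) = 0.7200 m
margins: 0.1200+0.0200+0.0300 = 0.1700 m
S_min ≈ 0.0600+0.0300+0.7200+0.1700  ⇒  S_min = 49/50 m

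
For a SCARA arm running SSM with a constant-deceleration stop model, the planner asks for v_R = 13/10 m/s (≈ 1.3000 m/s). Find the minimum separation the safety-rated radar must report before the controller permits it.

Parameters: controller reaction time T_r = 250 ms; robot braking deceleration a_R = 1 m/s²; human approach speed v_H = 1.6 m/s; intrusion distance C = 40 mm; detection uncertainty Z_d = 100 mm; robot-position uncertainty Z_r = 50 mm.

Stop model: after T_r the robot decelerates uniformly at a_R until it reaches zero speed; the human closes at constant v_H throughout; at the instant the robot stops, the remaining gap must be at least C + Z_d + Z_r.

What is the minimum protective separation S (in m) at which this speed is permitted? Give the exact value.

S_min = 96/25 m = 3.8400 m

braking lasts T_s = (13/10)/1 = 1.3000 s
robot in T_r: 1.3000·0.2500 = 0.3250 m
braking distance = 1.3000²/(2·1.0000) = 0.8450 m
person approaches 1.6000·(0.2500+1.3000) = 2.4800 m
C+Z_d+Z_r = 0.0400+0.1000+0.0500 = 0.1900 m
S_min ≈ 0.3250+0.8450+2.4800+0.1900  ⇒  S_min = 96/25 m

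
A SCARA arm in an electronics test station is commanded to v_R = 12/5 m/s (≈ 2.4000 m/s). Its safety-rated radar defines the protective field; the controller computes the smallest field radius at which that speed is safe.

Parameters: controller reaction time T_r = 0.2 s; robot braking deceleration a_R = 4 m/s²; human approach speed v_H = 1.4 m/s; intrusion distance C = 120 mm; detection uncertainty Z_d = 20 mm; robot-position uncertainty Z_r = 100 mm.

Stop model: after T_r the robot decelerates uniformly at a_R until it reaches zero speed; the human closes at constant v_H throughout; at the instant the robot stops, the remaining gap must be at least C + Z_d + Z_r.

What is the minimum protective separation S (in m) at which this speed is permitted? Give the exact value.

S_min = 64/25 m = 2.5600 m

stop time T_s = (12/5)/4 = 0.6000 s
robot in T_r: 2.4000·0.2000 = 0.4800 m
robot under decel: 2.4000²/(2·4.0000) = 0.7200 m
person approaches 1.4000·(0.2000+0.6000) = 1.1200 m
C+Z_d+Z_r = 0.1200+0.0200+0.1000 = 0.2400 m
S_min ≈ 0.4800+0.7200+1.1200+0.2400  ⇒  S_min = 64/25 m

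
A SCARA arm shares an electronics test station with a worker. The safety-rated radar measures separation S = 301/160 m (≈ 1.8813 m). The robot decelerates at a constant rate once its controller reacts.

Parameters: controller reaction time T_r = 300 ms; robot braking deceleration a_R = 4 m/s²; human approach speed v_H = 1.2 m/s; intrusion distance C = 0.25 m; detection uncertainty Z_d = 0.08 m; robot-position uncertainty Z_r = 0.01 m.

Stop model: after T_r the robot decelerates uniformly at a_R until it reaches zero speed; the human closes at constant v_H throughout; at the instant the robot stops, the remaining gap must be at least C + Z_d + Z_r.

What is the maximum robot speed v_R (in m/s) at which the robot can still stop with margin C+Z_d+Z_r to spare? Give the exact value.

quadratic (1/8)·v² + (3/5)·v + (-189/160) = 0
  disc = (3/5)² − 4·(1/8)·(-189/160) = 1521/1600 ; √disc = 39/40
  v_R = (−(3/5) + 39/40) / (2·(1/8)) = 3/2 m/s
check:
stop time T_s = (3/2)/4 = 0.3750 s
reaction-phase robot travel = 1.5000·0.3000 = 0.4500 m
braking distance = 1.5000²/(2·4.0000) = 0.2812 m
human closes 1.2000·0.6750 = 0.8100 m
margins: 0.2500+0.0800+0.0100 = 0.3400 m
sum ≈ 0.4500+0.2812+0.8100+0.3400 ≈ 1.8813 m = S ✓

v_R_max = 3/2 m/s = 1.5000 m/s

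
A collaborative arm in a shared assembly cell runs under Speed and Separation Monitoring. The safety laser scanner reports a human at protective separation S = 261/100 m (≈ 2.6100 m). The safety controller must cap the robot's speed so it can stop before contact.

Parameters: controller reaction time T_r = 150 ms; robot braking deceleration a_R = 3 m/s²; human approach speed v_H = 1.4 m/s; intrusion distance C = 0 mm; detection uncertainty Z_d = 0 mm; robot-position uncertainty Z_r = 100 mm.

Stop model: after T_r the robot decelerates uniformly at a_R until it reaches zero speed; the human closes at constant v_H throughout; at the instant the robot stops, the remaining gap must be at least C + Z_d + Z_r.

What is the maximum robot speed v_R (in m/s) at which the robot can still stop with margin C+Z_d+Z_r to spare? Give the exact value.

v_R_max = 23/10 m/s = 2.3000 m/s

at the boundary: (1/6)·v² + (37/60)·v + (-23/10) = 0
  disc = (37/60)² − 4·(1/6)·(-23/10) = 6889/3600 ; √disc = 83/60
  v_R = (−(37/60) + 83/60) / (2·(1/6)) = 23/10 m/s
check:
braking lasts T_s = (23/10)/3 = 0.7667 s
robot covers v_R·T_r = 2.3000·0.1500 = 0.3450 m before braking
robot under decel: 2.3000²/(2·3.0000) = 0.8817 m
person approaches 1.4000·(0.1500+0.7667) = 1.2833 m
margins: 0.0000+0.0000+0.1000 = 0.1000 m
sum ≈ 0.3450+0.8817+1.2833+0.1000 ≈ 2.6100 m = S ✓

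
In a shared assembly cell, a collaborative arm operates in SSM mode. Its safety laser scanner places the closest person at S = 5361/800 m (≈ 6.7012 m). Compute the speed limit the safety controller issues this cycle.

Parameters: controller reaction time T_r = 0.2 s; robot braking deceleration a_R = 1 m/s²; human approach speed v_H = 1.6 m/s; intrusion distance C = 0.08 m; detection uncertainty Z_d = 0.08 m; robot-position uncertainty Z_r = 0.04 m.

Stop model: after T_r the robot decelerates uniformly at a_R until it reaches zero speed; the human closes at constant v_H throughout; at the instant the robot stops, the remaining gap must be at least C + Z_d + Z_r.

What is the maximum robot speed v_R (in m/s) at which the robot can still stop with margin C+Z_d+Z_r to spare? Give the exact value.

collect terms ⇒ (1/2)·v_R² + (9/5)·v_R + (-989/160) = 0
  disc = (9/5)² − 4·(1/2)·(-989/160) = 6241/400 ; √disc = 79/20
  v_R = (−(9/5) + 79/20) / (2·(1/2)) = 43/20 m/s
check:
T_s = v_R/a_R = (43/20)/1 = 2.1500 s
robot in T_r: 2.1500·0.2000 = 0.4300 m
robot under decel: 2.1500²/(2·1.0000) = 2.3112 m
human over T_r+T_s: 1.6000·(0.2000+2.1500) = 3.7600 m
C+Z_d+Z_r = 0.0800+0.0800+0.0400 = 0.2000 m
sum ≈ 0.4300+2.3112+3.7600+0.2000 ≈ 6.7012 m = S ✓

v_R_max = 43/20 m/s = 2.1500 m/s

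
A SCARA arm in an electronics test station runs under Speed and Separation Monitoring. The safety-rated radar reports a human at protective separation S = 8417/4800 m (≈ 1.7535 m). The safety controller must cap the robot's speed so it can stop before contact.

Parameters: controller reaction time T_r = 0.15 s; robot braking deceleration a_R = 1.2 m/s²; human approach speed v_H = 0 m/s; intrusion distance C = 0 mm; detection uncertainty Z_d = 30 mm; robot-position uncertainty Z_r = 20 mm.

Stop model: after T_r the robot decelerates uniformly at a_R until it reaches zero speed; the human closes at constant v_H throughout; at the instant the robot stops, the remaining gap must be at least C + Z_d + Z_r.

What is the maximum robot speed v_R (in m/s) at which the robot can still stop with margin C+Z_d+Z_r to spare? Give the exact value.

collect terms ⇒ (5/12)·v_R² + (3/20)·v_R + (-8177/4800) = 0
  disc = (3/20)² − 4·(5/12)·(-8177/4800) = 41209/14400 ; √disc = 203/120
  v_R = (−(3/20) + 203/120) / (2·(5/12)) = 37/20 m/s
check:
T_s = v_R/a_R = (37/20)/(6/5) = 1.5417 s
robot in T_r: 1.8500·0.1500 = 0.2775 m
robot covers 1.8500·1.5417 − ½·1.2000·1.5417² = 1.4260 m while stopping
person approaches 0.0000·(0.1500+1.5417) = 0.0000 m
C+Z_d+Z_r = 0.0000+0.0300+0.0200 = 0.0500 m
sum ≈ 0.2775+1.4260+0.0000+0.0500 ≈ 1.7535 m = S ✓

v_R_max = 37/20 m/s = 1.8500 m/s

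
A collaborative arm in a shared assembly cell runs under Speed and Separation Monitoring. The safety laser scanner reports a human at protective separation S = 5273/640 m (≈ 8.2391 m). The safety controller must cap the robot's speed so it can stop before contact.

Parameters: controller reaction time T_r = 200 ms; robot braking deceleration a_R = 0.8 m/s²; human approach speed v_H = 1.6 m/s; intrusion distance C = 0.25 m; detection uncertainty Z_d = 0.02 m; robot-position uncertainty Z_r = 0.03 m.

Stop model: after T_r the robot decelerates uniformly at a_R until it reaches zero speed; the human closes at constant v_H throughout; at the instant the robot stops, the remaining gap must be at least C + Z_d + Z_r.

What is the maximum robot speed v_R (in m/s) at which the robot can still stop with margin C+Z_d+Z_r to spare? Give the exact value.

v_R_max = 43/20 m/s = 2.1500 m/s

collect terms ⇒ (5/8)·v_R² + (11/5)·v_R + (-24381/3200) = 0
  disc = (11/5)² − 4·(5/8)·(-24381/3200) = 152881/6400 ; √disc = 391/80
  v_R = (−(11/5) + 391/80) / (2·(5/8)) = 43/20 m/s
check:
stop time T_s = (43/20)/(4/5) = 2.6875 s
robot in T_r: 2.1500·0.2000 = 0.4300 m
braking distance = 2.1500²/(2·0.8000) = 2.8891 m
human closes 1.6000·2.8875 = 4.6200 m
residual clearance needed = 0.2500+0.0200+0.0300 = 0.3000 m
sum ≈ 0.4300+2.8891+4.6200+0.3000 ≈ 8.2391 m = S ✓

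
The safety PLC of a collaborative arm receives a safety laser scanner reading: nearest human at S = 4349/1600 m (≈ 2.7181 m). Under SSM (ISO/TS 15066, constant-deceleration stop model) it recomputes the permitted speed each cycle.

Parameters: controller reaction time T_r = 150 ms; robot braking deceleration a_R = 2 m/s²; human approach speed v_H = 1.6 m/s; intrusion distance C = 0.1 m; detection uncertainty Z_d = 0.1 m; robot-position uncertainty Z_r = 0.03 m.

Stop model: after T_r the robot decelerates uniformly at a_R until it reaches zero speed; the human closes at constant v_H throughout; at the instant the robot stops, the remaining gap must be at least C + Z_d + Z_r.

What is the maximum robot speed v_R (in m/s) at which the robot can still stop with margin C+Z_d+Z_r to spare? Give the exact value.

v_R_max = 33/20 m/s = 1.6500 m/s

collect terms ⇒ (1/4)·v_R² + (19/20)·v_R + (-3597/1600) = 0
  disc = (19/20)² − 4·(1/4)·(-3597/1600) = 5041/1600 ; √disc = 71/40
  v_R = (−(19/20) + 71/40) / (2·(1/4)) = 33/20 m/s
check:
braking lasts T_s = (33/20)/2 = 0.8250 s
robot in T_r: 1.6500·0.1500 = 0.2475 m
braking distance = 1.6500²/(2·2.0000) = 0.6806 m
human closes 1.6000·0.9750 = 1.5600 m
residual clearance needed = 0.1000+0.1000+0.0300 = 0.2300 m
sum ≈ 0.2475+0.6806+1.5600+0.2300 ≈ 2.7181 m = S ✓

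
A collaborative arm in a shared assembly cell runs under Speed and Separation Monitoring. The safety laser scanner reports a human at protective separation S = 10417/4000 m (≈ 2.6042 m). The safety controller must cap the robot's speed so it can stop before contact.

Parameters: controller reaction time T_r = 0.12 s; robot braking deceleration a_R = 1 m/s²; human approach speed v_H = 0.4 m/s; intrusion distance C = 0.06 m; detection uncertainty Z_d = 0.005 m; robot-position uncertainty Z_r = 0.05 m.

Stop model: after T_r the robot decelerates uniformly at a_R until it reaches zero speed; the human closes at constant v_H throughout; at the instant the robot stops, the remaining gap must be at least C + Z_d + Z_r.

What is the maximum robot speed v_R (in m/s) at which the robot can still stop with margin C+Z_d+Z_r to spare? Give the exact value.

quadratic (1/2)·v² + (13/25)·v + (-1953/800) = 0
  disc = (13/25)² − 4·(1/2)·(-1953/800) = 51529/10000 ; √disc = 227/100
  v_R = (−(13/25) + 227/100) / (2·(1/2)) = 7/4 m/s
check:
stop time T_s = (7/4)/1 = 1.7500 s
robot covers v_R·T_r = 1.7500·0.1200 = 0.2100 m before braking
robot under decel: 1.7500²/(2·1.0000) = 1.5312 m
human closes 0.4000·1.8700 = 0.7480 m
residual clearance needed = 0.0600+0.0050+0.0500 = 0.1150 m
sum ≈ 0.2100+1.5312+0.7480+0.1150 ≈ 2.6042 m = S ✓

v_R_max = 7/4 m/s = 1.7500 m/s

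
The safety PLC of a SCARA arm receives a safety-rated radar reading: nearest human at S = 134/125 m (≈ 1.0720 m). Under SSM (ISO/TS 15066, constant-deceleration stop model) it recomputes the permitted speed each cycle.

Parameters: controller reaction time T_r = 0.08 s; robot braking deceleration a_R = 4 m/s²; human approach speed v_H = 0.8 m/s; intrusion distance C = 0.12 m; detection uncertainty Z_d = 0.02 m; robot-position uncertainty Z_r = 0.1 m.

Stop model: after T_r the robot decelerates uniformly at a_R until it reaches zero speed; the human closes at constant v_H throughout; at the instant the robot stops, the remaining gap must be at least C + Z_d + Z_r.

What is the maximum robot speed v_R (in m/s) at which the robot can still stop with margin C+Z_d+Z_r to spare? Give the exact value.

quadratic (1/8)·v² + (7/25)·v + (-96/125) = 0
  disc = (7/25)² − 4·(1/8)·(-96/125) = 289/625 ; √disc = 17/25
  v_R = (−(7/25) + 17/25) / (2·(1/8)) = 8/5 m/s
check:
T_s = v_R/a_R = (8/5)/4 = 0.4000 s
robot in T_r: 1.6000·0.0800 = 0.1280 m
robot under decel: 1.6000²/(2·4.0000) = 0.3200 m
human closes 0.8000·0.4800 = 0.3840 m
margins: 0.1200+0.0200+0.1000 = 0.2400 m
sum ≈ 0.1280+0.3200+0.3840+0.2400 ≈ 1.0720 m = S ✓

v_R_max = 8/5 m/s = 1.6000 m/s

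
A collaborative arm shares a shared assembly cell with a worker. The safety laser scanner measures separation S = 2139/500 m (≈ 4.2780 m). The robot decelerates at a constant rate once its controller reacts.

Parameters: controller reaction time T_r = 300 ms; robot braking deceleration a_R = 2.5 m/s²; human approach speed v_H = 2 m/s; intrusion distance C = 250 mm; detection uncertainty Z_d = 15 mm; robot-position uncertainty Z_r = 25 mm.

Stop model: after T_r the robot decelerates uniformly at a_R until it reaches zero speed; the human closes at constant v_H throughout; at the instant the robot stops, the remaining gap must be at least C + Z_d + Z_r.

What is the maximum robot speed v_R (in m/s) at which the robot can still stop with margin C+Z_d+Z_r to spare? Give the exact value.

v_R_max = 11/5 m/s = 2.2000 m/s

quadratic (1/5)·v² + (11/10)·v + (-847/250) = 0
  disc = (11/10)² − 4·(1/5)·(-847/250) = 9801/2500 ; √disc = 99/50
  v_R = (−(11/10) + 99/50) / (2·(1/5)) = 11/5 m/s
check:
braking lasts T_s = (11/5)/(5/2) = 0.8800 s
robot covers v_R·T_r = 2.2000·0.3000 = 0.6600 m before braking
robot under decel: 2.2000²/(2·2.5000) = 0.9680 m
human closes 2.0000·1.1800 = 2.3600 m
residual clearance needed = 0.2500+0.0150+0.0250 = 0.2900 m
sum ≈ 0.6600+0.9680+2.3600+0.2900 ≈ 4.2780 m = S ✓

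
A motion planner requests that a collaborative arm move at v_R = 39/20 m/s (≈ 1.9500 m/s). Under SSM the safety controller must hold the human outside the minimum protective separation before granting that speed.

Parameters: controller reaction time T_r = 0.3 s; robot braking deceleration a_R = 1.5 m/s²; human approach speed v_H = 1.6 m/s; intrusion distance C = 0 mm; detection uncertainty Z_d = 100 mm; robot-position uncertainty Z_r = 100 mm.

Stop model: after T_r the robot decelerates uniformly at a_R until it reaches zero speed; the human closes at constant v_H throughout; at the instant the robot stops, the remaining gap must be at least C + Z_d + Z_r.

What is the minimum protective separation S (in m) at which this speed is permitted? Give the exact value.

S_min = 369/80 m = 4.6125 m

braking lasts T_s = (39/20)/(3/2) = 1.3000 s
reaction-phase robot travel = 1.9500·0.3000 = 0.5850 m
robot under decel: 1.9500²/(2·1.5000) = 1.2675 m
person approaches 1.6000·(0.3000+1.3000) = 2.5600 m
C+Z_d+Z_r = 0.0000+0.1000+0.1000 = 0.2000 m
S_min ≈ 0.5850+1.2675+2.5600+0.2000  ⇒  S_min = 369/80 m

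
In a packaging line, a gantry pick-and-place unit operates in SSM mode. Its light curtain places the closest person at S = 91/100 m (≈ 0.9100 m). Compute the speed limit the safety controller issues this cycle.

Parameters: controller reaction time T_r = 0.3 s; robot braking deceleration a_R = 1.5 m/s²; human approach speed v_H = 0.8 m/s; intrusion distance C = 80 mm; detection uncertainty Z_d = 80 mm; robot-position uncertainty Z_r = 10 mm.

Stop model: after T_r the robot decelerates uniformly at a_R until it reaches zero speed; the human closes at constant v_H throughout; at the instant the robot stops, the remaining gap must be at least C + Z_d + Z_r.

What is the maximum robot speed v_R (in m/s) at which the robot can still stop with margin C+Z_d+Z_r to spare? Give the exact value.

collect terms ⇒ (1/3)·v_R² + (5/6)·v_R + (-1/2) = 0
  disc = (5/6)² − 4·(1/3)·(-1/2) = 49/36 ; √disc = 7/6
  v_R = (−(5/6) + 7/6) / (2·(1/3)) = 1/2 m/s
check:
stop time T_s = (1/2)/(3/2) = 0.3333 s
reaction-phase robot travel = 0.5000·0.3000 = 0.1500 m
braking distance = 0.5000²/(2·1.5000) = 0.0833 m
human over T_r+T_s: 0.8000·(0.3000+0.3333) = 0.5067 m
C+Z_d+Z_r = 0.0800+0.0800+0.0100 = 0.1700 m
sum ≈ 0.1500+0.0833+0.5067+0.1700 ≈ 0.9100 m = S ✓

v_R_max = 1/2 m/s = 0.5000 m/s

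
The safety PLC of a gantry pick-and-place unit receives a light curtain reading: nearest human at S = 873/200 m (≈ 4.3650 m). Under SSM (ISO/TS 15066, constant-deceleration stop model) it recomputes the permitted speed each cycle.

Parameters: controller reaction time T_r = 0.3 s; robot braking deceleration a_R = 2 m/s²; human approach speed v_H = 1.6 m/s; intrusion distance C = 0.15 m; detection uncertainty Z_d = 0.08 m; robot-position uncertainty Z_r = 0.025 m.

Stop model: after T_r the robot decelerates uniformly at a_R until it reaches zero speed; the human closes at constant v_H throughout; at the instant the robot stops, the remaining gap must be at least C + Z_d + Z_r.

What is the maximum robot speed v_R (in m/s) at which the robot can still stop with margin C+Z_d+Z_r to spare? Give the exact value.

v_R_max = 11/5 m/s = 2.2000 m/s

collect terms ⇒ (1/4)·v_R² + (11/10)·v_R + (-363/100) = 0
  disc = (11/10)² − 4·(1/4)·(-363/100) = 121/25 ; √disc = 11/5
  v_R = (−(11/10) + 11/5) / (2·(1/4)) = 11/5 m/s
check:
braking lasts T_s = (11/5)/2 = 1.1000 s
reaction-phase robot travel = 2.2000·0.3000 = 0.6600 m
robot under decel: 2.2000²/(2·2.0000) = 1.2100 m
human over T_r+T_s: 1.6000·(0.3000+1.1000) = 2.2400 m
margins: 0.1500+0.0800+0.0250 = 0.2550 m
sum ≈ 0.6600+1.2100+2.2400+0.2550 ≈ 4.3650 m = S ✓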